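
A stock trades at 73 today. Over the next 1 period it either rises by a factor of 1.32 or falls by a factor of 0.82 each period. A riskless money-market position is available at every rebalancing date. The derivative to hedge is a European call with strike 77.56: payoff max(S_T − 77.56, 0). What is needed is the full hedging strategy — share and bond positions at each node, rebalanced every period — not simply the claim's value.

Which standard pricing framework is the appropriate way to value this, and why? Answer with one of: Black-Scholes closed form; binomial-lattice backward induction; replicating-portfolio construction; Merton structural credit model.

framework: replicating-portfolio construction

Key observation: the task asks for the hedge itself — share and bond holdings at every node of the 1-period tree on spot 73 with factors 1.32/0.82 — which is exactly what the replicating-portfolio construction produces.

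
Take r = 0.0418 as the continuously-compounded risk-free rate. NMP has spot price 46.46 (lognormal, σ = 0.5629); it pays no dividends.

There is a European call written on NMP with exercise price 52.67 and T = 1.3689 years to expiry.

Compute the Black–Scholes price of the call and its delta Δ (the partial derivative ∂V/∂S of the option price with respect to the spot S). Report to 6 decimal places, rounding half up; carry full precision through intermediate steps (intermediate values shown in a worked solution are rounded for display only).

σ√T = 0.5629·√1.3689 = 0.658593
d₁ = (ln(S/K) + (r+σ²/2)T) / (σ√T) = (ln(46.46/52.67) + (0.0418+0.5629²/2)·1.3689) / 0.658593 = (-0.125454 + 0.274092) / 0.658593 = 0.225690
d₂ = d₁ − σ√T = 0.225690 − 0.658593 = -0.432903
e^{−rT} = 0.944386
N(d₁) = 0.589279,  N(d₂) = 0.332543
Call price V = S·N(d₁) − K·e^{−rT}·N(d₂) = 27.377896 − 16.540950 = 10.836946
Δ = N(d₁) = 0.589279

price = 10.836946
Δ = 0.589279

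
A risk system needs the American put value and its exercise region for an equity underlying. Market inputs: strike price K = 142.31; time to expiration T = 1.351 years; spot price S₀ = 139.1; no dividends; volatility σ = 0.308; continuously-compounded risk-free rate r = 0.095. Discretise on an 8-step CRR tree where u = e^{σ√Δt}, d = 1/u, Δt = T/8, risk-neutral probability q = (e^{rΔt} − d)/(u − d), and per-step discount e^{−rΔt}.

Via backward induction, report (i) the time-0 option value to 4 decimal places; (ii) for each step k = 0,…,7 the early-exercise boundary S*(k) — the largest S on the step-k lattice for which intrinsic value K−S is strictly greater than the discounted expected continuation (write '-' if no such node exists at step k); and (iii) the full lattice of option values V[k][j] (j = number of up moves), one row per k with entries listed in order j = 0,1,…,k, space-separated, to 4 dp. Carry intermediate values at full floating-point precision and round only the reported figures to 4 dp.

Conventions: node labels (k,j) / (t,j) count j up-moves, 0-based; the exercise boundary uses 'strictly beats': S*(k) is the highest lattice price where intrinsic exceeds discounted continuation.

price = 14.9867
boundary = - - 107.9914 95.1525 107.9914 95.1525 107.9914 122.5627
tree:
14.9867
23.0445 8.3570
34.3186 13.8318 3.7971
47.1575 22.2005 6.8937 1.1897
58.4700 34.3186 12.2199 2.4199 0.1443
68.4376 47.1575 20.9681 4.8992 0.3133 0.0000
77.2202 58.4700 34.3186 9.8664 0.6805 0.0000 0.0000
84.9586 68.4376 47.1575 19.7473 1.4780 0.0000 0.0000 0.0000
91.7770 77.2202 58.4700 34.3186 3.2100 0.0000 0.0000 0.0000 0.0000

Δt=0.16887  u=1.13493  d=0.88111  q=0.53212  discount=0.98408
step 8 (expiry): payoffs max(K−S,0) = 91.7770 77.2202 58.4700 34.3186 3.2100 0.0000 0.0000 0.0000 0.0000
step 7: (k=7,j=0): S=57.3514, K−S=84.9586, hold=82.6937 ⇒ V=84.9586 exercise | (k=7,j=1): S=73.8724, K−S=68.4376, hold=66.1727 ⇒ V=68.4376 exercise | (k=7,j=2): S=95.1525, K−S=47.1575, hold=44.8926 ⇒ V=47.1575 exercise | (k=7,j=3): S=122.5627, K−S=19.7473, hold=17.4825 ⇒ V=19.7473 exercise | (k=7,j=4): S=157.8687, K−S=0.0000, hold=1.4780 ⇒ V=1.4780 continue | (k=7,j=5): S=203.3453, K−S=0.0000, hold=0.0000 ⇒ V=0.0000 continue | (k=7,j=6): S=261.9220, K−S=0.0000, hold=0.0000 ⇒ V=0.0000 continue | (k=7,j=7): S=337.3728, K−S=0.0000, hold=0.0000 ⇒ V=0.0000 continue  boundary S*=122.5627
step 6: (k=6,j=0): S=65.0898, K−S=77.2202, hold=74.9553 ⇒ V=77.2202 exercise | (k=6,j=1): S=83.8400, K−S=58.4700, hold=56.2051 ⇒ V=58.4700 exercise | (k=6,j=2): S=107.9914, K−S=34.3186, hold=32.0537 ⇒ V=34.3186 exercise | (k=6,j=3): S=139.1000, K−S=3.2100, hold=9.8664 ⇒ V=9.8664 continue | (k=6,j=4): S=179.1699, K−S=0.0000, hold=0.6805 ⇒ V=0.6805 continue | (k=6,j=5): S=230.7826, K−S=0.0000, hold=0.0000 ⇒ V=0.0000 continue | (k=6,j=6): S=297.2631, K−S=0.0000, hold=0.0000 ⇒ V=0.0000 continue  boundary S*=107.9914
step 5: (k=5,j=0): S=73.8724, K−S=68.4376, hold=66.1727 ⇒ V=68.4376 exercise | (k=5,j=1): S=95.1525, K−S=47.1575, hold=44.8926 ⇒ V=47.1575 exercise | (k=5,j=2): S=122.5627, K−S=19.7473, hold=20.9681 ⇒ V=20.9681 continue | (k=5,j=3): S=157.8687, K−S=0.0000, hold=4.8992 ⇒ V=4.8992 continue | (k=5,j=4): S=203.3453, K−S=0.0000, hold=0.3133 ⇒ V=0.3133 continue | (k=5,j=5): S=261.9220, K−S=0.0000, hold=0.0000 ⇒ V=0.0000 continue  boundary S*=95.1525
step 4: (k=4,j=0): S=83.8400, K−S=58.4700, hold=56.2051 ⇒ V=58.4700 exercise | (k=4,j=1): S=107.9914, K−S=34.3186, hold=32.6929 ⇒ V=34.3186 exercise | (k=4,j=2): S=139.1000, K−S=3.2100, hold=12.2199 ⇒ V=12.2199 continue | (k=4,j=3): S=179.1699, K−S=0.0000, hold=2.4199 ⇒ V=2.4199 continue | (k=4,j=4): S=230.7826, K−S=0.0000, hold=0.1443 ⇒ V=0.1443 continue  boundary S*=107.9914
step 3: (k=3,j=0): S=95.1525, K−S=47.1575, hold=44.8926 ⇒ V=47.1575 exercise | (k=3,j=1): S=122.5627, K−S=19.7473, hold=22.2005 ⇒ V=22.2005 continue | (k=3,j=2): S=157.8687, K−S=0.0000, hold=6.8937 ⇒ V=6.8937 continue | (k=3,j=3): S=203.3453, K−S=0.0000, hold=1.1897 ⇒ V=1.1897 continue  boundary S*=95.1525
step 2: (k=2,j=0): S=107.9914, K−S=34.3186, hold=33.3383 ⇒ V=34.3186 exercise | (k=2,j=1): S=139.1000, K−S=3.2100, hold=13.8318 ⇒ V=13.8318 continue | (k=2,j=2): S=179.1699, K−S=0.0000, hold=3.7971 ⇒ V=3.7971 continue  boundary S*=107.9914
step 1: (k=1,j=0): S=122.5627, K−S=19.7473, hold=23.0445 ⇒ V=23.0445 continue | (k=1,j=1): S=157.8687, K−S=0.0000, hold=8.3570 ⇒ V=8.3570 continue  boundary S*=-
step 0: (k=0,j=0): S=139.1000, K−S=3.2100, hold=14.9867 ⇒ V=14.9867 continue  boundary S*=-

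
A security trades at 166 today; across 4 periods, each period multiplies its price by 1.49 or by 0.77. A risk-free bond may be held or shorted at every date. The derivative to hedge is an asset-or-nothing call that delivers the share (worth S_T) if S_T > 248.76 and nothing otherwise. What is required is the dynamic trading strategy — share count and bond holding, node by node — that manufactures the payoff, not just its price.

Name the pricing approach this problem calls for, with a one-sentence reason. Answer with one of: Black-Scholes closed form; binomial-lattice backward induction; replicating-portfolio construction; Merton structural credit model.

framework: replicating-portfolio construction

Key observation: the mandate to exhibit the hedge at every date and state singles out the replicating-portfolio construction on the 4-period tree with factors 1.49 and 0.77 from 166.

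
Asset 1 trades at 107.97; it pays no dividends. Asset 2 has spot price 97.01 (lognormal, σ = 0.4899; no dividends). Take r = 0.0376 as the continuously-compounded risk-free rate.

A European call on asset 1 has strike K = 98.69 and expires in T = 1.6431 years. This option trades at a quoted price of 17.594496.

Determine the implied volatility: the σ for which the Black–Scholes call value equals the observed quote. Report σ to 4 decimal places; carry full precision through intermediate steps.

At σ = 0.1513 the Black–Scholes value reproduces the quote:
σ√T = 0.1513·√1.6431 = 0.193942
d₁ = (ln(S/K) + (r+σ²/2)T) / (σ√T) = (ln(107.97/98.69) + (0.0376+0.1513²/2)·1.6431) / 0.193942 = (0.089870 + 0.080587) / 0.193942 = 0.878909
d₂ = d₁ − σ√T = 0.878909 − 0.193942 = 0.684968
e^{−rT} = 0.940089
N(d₁) = 0.810275,  N(d₂) = 0.753318
V = S·N(d₁) − K·e^{−rT}·N(d₂) = 87.485361 − 69.890865 = 17.594496 (matching the quote); vega is positive throughout, so no other σ reproduces this price

sigma = 0.1513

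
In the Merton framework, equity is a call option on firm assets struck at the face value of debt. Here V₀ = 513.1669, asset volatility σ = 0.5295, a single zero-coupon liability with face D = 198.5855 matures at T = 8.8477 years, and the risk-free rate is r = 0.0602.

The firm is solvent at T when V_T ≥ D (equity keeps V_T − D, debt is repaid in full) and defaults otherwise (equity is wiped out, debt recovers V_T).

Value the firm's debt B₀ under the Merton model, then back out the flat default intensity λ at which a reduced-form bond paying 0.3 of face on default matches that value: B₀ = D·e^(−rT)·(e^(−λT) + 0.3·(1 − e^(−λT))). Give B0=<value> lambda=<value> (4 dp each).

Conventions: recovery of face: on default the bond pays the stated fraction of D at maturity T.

B0=86.9287 lambda=0.0510

Work the structural quantities from V₀ = 513.1669 against face 198.5855:
d₁ = [ln(V₀/D) + (r + σ²/2)T] / (σ√T)
   = [ln(513.1669/198.5855) + (0.0602 + 0.5·0.5295²)·8.8477] / (0.5295·√8.8477)
   = [0.949381 + 1.772947] / 1.575002 = 1.728460
d₂ = d₁ − σ√T = 1.728460 − 1.575002 = 0.153458
N(d₁) = 0.958047,  N(d₂) = 0.560982,  e^(−rT) = 0.587058
E₀ = V₀·N(d₁) − D·e^(−rT)·N(d₂)
   = 513.1669·0.958047 − 198.5855·0.587058·0.560982 = 426.238171
B₀ = V₀ − E₀ = 513.1669 − 426.238171 = 86.928729
e^(−λT) = (B₀·e^(rT)/D − 0.3)/(1 − 0.3) = (86.9287·1.703409/198.5855 − 0.3)/0.7 = 0.63664179
λ = −ln(0.63664179)/8.8477 = 0.051036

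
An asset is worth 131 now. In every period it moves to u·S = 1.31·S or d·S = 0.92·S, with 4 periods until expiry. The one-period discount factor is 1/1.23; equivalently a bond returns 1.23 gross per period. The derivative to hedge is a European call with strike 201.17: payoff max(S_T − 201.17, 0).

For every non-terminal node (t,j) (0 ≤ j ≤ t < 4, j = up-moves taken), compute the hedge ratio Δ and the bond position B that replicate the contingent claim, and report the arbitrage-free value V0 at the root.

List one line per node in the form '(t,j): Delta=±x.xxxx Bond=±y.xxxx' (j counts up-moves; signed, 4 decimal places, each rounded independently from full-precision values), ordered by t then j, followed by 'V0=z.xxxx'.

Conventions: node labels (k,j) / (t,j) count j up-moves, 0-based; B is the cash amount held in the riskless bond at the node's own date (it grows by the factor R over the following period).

(0,0): Delta=0.8921 Bond=-72.0985
(1,0): Delta=0.6199 Bond=-55.8818
(1,1): Delta=0.9414 Bond=-97.1456
(2,0): Delta=0.0000 Bond=0.0000
(2,1): Delta=0.7323 Bond=-86.4726
(2,2): Delta=0.9793 Bond=-128.0094
(3,0): Delta=0.0000 Bond=0.0000
(3,1): Delta=0.0000 Bond=0.0000
(3,2): Delta=0.8650 Bond=-133.8093
(3,3): Delta=1.0000 Bond=-163.5528
V0=44.7612

Arbitrage-free pricing uses the up-move probability p* = (R−d)/(u−d) = 0.7949, discounting each step at R = 1.23.
At maturity the claim pays: V(4,0)=0.0000, V(4,1)=0.0000, V(4,2)=0.0000, V(4,3)=69.7699, V(4,4)=184.6249
(3,0): S=102.0081. Δ = (V_up−V_dn)/(S_up−S_dn) = (0.0000−0.0000)/(133.6306−93.8475) = 0.0000. V = [p*·0.0000 + (1−p*)·0.0000]/1.23 = 0.0000. B = V − Δ·S = 0.0000.
(3,1): S=145.2507. Δ = (V_up−V_dn)/(S_up−S_dn) = (0.0000−0.0000)/(190.2784−133.6306) = 0.0000. V = [p*·0.0000 + (1−p*)·0.0000]/1.23 = 0.0000. B = V − Δ·S = 0.0000.
(3,2): S=206.8244. Δ = (V_up−V_dn)/(S_up−S_dn) = (69.7699−0.0000)/(270.9399−190.2784) = 0.8650. V = [p*·69.7699 + (1−p*)·0.0000]/1.23 = 45.0879. B = V − Δ·S = -133.8093.
(3,3): S=294.4999. Δ = (V_up−V_dn)/(S_up−S_dn) = (184.6249−69.7699)/(385.7949−270.9399) = 1.0000. V = [p*·184.6249 + (1−p*)·69.7699]/1.23 = 130.9471. B = V − Δ·S = -163.5528.
(2,0): S=110.8784. Δ = (V_up−V_dn)/(S_up−S_dn) = (0.0000−0.0000)/(145.2507−102.0081) = 0.0000. V = [p*·0.0000 + (1−p*)·0.0000]/1.23 = 0.0000. B = V − Δ·S = 0.0000.
(2,1): S=157.8812. Δ = (V_up−V_dn)/(S_up−S_dn) = (45.0879−0.0000)/(206.8244−145.2507) = 0.7323. V = [p*·45.0879 + (1−p*)·0.0000]/1.23 = 29.1375. B = V − Δ·S = -86.4726.
(2,2): S=224.8091. Δ = (V_up−V_dn)/(S_up−S_dn) = (130.9471−45.0879)/(294.4999−206.8244) = 0.9793. V = [p*·130.9471 + (1−p*)·45.0879]/1.23 = 92.1422. B = V − Δ·S = -128.0094.
(1,0): S=120.5200. Δ = (V_up−V_dn)/(S_up−S_dn) = (29.1375−0.0000)/(157.8812−110.8784) = 0.6199. V = [p*·29.1375 + (1−p*)·0.0000]/1.23 = 18.8297. B = V − Δ·S = -55.8818.
(1,1): S=171.6100. Δ = (V_up−V_dn)/(S_up−S_dn) = (92.1422−29.1375)/(224.8091−157.8812) = 0.9414. V = [p*·92.1422 + (1−p*)·29.1375]/1.23 = 64.4050. B = V − Δ·S = -97.1456.
(0,0): S=131.0000. Δ = (V_up−V_dn)/(S_up−S_dn) = (64.4050−18.8297)/(171.6100−120.5200) = 0.8921. V = [p*·64.4050 + (1−p*)·18.8297]/1.23 = 44.7612. B = V − Δ·S = -72.0985.
Check: Δ(0,0)·S0 + B(0,0) = 44.7612 = V0.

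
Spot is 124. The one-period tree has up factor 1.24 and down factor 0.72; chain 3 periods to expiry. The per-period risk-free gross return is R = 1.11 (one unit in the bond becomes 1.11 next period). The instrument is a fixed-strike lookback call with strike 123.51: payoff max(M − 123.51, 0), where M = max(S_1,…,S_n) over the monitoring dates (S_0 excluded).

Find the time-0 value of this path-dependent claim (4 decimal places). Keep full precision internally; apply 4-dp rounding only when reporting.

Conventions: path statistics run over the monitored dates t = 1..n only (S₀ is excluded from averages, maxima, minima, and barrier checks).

price = 47.2976

With p* = (R−d)/(u−d) = 0.7500, sum probability × payoff across the paths and divide by R^3.
Enumerate all 2^3 = 8 price paths (U = up ×1.24, D = down ×0.72); each path with k up-moves has probability p*^k·(1−p*)^(3−k).
DDD: M=89.2800, payoff=0.0000, prob=0.015625
UDD: M=153.7600, payoff=30.2500, prob=0.046875
DUD: M=110.7072, payoff=0.0000, prob=0.046875
UUD: M=190.6624, payoff=67.1524, prob=0.140625
DDU: M=89.2800, payoff=0.0000, prob=0.046875
UDU: M=153.7600, payoff=30.2500, prob=0.140625
DUU: M=137.2769, payoff=13.7669, prob=0.140625
UUU: M=236.4214, payoff=112.9114, prob=0.421875
Price = Σ prob·payoff / R^3 = 64.685642 / 1.367631 = 47.2976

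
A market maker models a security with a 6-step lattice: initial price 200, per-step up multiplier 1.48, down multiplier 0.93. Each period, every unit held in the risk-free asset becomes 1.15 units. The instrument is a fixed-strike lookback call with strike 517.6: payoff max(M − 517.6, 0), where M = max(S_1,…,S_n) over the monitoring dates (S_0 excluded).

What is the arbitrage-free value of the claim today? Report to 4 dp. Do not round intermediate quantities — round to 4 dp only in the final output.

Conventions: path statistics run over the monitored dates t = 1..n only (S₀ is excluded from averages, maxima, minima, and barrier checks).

price = 40.1420

Set p* = 0.4000 (from d < R < u); the path-dependent value is the discounted p*-expectation over all price paths.
Enumerate all 2^6 = 64 price paths (U = up ×1.48, D = down ×0.93); each path with k up-moves has probability p*^k·(1−p*)^(6−k).
DDDDDD: M=186.0000, payoff=0.0000, prob=0.046656
UDDDDD: M=296.0000, payoff=0.0000, prob=0.031104
DUDDDD: M=275.2800, payoff=0.0000, prob=0.031104
UUDDDD: M=438.0800, payoff=0.0000, prob=0.020736
DDUDDD: M=256.0104, payoff=0.0000, prob=0.031104
UDUDDD: M=407.4144, payoff=0.0000, prob=0.020736
DUUDDD: M=407.4144, payoff=0.0000, prob=0.020736
UUUDDD: M=648.3584, payoff=130.7584, prob=0.013824
DDDUDD: M=238.0897, payoff=0.0000, prob=0.031104
UDDUDD: M=378.8954, payoff=0.0000, prob=0.020736
DUDUDD: M=378.8954, payoff=0.0000, prob=0.020736
UUDUDD: M=602.9733, payoff=85.3733, prob=0.013824
DDUUDD: M=378.8954, payoff=0.0000, prob=0.020736
UDUUDD: M=602.9733, payoff=85.3733, prob=0.013824
DUUUDD: M=602.9733, payoff=85.3733, prob=0.013824
UUUUDD: M=959.5704, payoff=441.9704, prob=0.009216
DDDDUD: M=221.4234, payoff=0.0000, prob=0.031104
UDDDUD: M=352.3727, payoff=0.0000, prob=0.020736
DUDDUD: M=352.3727, payoff=0.0000, prob=0.020736
UUDDUD: M=560.7652, payoff=43.1652, prob=0.013824
DDUDUD: M=352.3727, payoff=0.0000, prob=0.020736
UDUDUD: M=560.7652, payoff=43.1652, prob=0.013824
DUUDUD: M=560.7652, payoff=43.1652, prob=0.013824
UUUDUD: M=892.4005, payoff=374.8005, prob=0.009216
DDDUUD: M=352.3727, payoff=0.0000, prob=0.020736
UDDUUD: M=560.7652, payoff=43.1652, prob=0.013824
DUDUUD: M=560.7652, payoff=43.1652, prob=0.013824
UUDUUD: M=892.4005, payoff=374.8005, prob=0.009216
DDUUUD: M=560.7652, payoff=43.1652, prob=0.013824
UDUUUD: M=892.4005, payoff=374.8005, prob=0.009216
DUUUUD: M=892.4005, payoff=374.8005, prob=0.009216
UUUUUD: M=1420.1642, payoff=902.5642, prob=0.006144
DDDDDU: M=205.9238, payoff=0.0000, prob=0.031104
UDDDDU: M=327.7066, payoff=0.0000, prob=0.020736
DUDDDU: M=327.7066, payoff=0.0000, prob=0.020736
UUDDDU: M=521.5116, payoff=3.9116, prob=0.013824
DDUDDU: M=327.7066, payoff=0.0000, prob=0.020736
UDUDDU: M=521.5116, payoff=3.9116, prob=0.013824
DUUDDU: M=521.5116, payoff=3.9116, prob=0.013824
UUUDDU: M=829.9325, payoff=312.3325, prob=0.009216
DDDUDU: M=327.7066, payoff=0.0000, prob=0.020736
UDDUDU: M=521.5116, payoff=3.9116, prob=0.013824
DUDUDU: M=521.5116, payoff=3.9116, prob=0.013824
UUDUDU: M=829.9325, payoff=312.3325, prob=0.009216
DDUUDU: M=521.5116, payoff=3.9116, prob=0.013824
UDUUDU: M=829.9325, payoff=312.3325, prob=0.009216
DUUUDU: M=829.9325, payoff=312.3325, prob=0.009216
UUUUDU: M=1320.7527, payoff=803.1527, prob=0.006144
DDDDUU: M=327.7066, payoff=0.0000, prob=0.020736
UDDDUU: M=521.5116, payoff=3.9116, prob=0.013824
DUDDUU: M=521.5116, payoff=3.9116, prob=0.013824
UUDDUU: M=829.9325, payoff=312.3325, prob=0.009216
DDUDUU: M=521.5116, payoff=3.9116, prob=0.013824
UDUDUU: M=829.9325, payoff=312.3325, prob=0.009216
DUUDUU: M=829.9325, payoff=312.3325, prob=0.009216
UUUDUU: M=1320.7527, payoff=803.1527, prob=0.006144
DDDUUU: M=521.5116, payoff=3.9116, prob=0.013824
UDDUUU: M=829.9325, payoff=312.3325, prob=0.009216
DUDUUU: M=829.9325, payoff=312.3325, prob=0.009216
UUDUUU: M=1320.7527, payoff=803.1527, prob=0.006144
DDUUUU: M=829.9325, payoff=312.3325, prob=0.009216
UDUUUU: M=1320.7527, payoff=803.1527, prob=0.006144
DUUUUU: M=1320.7527, payoff=803.1527, prob=0.006144
UUUUUU: M=2101.8431, payoff=1584.2431, prob=0.004096
Price = Σ prob·payoff / R^6 = 92.850913 / 2.313061 = 40.1420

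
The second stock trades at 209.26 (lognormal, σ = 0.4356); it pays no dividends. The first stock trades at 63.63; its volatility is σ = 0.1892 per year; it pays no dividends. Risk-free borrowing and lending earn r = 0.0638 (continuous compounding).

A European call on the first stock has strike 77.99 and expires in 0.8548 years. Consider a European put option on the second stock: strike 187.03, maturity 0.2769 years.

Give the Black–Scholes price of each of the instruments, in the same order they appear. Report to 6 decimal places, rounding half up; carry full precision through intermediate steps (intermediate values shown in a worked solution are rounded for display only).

[the first stock call K=77.99]
σ√T = 0.1892·√0.8548 = 0.174926
d₁ = (ln(S/K) + (r+σ²/2)T) / (σ√T) = (ln(63.63/77.99) + (0.0638+0.1892²/2)·0.8548) / 0.174926 = (-0.203496 + 0.069836) / 0.174926 = -0.764095
d₂ = d₁ − σ√T = -0.764095 − 0.174926 = -0.939021
e^{−rT} = 0.946924
N(d₁) = 0.222405,  N(d₂) = 0.173860
price = S·N(d₁) − K·e^{−rT}·N(d₂) = 14.151645 − 12.839669 = 1.311976
[the second stock put K=187.03]
σ√T = 0.4356·√0.2769 = 0.229218
d₁ = (ln(S/K) + (r+σ²/2)T) / (σ√T) = (ln(209.26/187.03) + (0.0638+0.4356²/2)·0.2769) / 0.229218 = (0.112308 + 0.043937) / 0.229218 = 0.681644
d₂ = d₁ − σ√T = 0.681644 − 0.229218 = 0.452425
e^{−rT} = 0.982489
N(−d₁) = 0.247732,  N(−d₂) = 0.325481
price = K·e^{−rT}·N(−d₂) − S·N(−d₁) = 59.808789 − 51.840434 = 7.968355

price(the first stock call K=77.99) = 1.311976
price(the second stock put K=187.03) = 7.968355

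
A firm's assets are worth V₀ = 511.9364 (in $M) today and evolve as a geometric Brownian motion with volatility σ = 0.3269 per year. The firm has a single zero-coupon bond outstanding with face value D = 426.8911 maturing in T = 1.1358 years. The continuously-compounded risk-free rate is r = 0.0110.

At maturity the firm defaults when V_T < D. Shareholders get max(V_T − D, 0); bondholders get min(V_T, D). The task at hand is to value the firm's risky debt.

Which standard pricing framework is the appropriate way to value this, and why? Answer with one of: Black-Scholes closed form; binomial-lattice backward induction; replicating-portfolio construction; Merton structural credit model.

framework: Merton structural credit model

Key observation: the question is about default risk generated by asset-value dynamics against a debt face of 426.8911 — the structural framework prices exactly that.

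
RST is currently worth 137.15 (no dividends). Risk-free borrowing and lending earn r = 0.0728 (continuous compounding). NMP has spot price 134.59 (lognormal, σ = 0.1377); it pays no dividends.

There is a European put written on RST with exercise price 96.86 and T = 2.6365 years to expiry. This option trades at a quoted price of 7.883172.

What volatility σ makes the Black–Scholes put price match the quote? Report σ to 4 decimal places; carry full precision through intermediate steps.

sigma = 0.4084

At σ = 0.4084 the Black–Scholes value reproduces the quote:
σ√T = 0.4084·√2.6365 = 0.663131
d₁ = (ln(S/K) + (r+σ²/2)T) / (σ√T) = (ln(137.15/96.86) + (0.0728+0.4084²/2)·2.6365) / 0.663131 = (0.347809 + 0.411809) / 0.663131 = 1.145501
d₂ = d₁ − σ√T = 1.145501 − 0.663131 = 0.482369
e^{−rT} = 0.825359
N(−d₁) = 0.126001,  N(−d₂) = 0.314772
V = K·e^{−rT}·N(−d₂) − S·N(−d₁) = 25.164200 − 17.281028 = 7.883172 (equal to the quote); since ∂V/∂σ > 0 for all σ, the implied volatility is unique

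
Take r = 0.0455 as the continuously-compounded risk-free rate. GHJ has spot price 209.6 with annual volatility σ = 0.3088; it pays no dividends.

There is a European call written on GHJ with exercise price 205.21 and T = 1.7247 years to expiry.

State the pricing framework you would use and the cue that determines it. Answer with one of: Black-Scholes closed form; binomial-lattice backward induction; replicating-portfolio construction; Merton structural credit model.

framework: Black-Scholes closed form

Key observation: a European-exercise option on GHJ struck at 205.21 — a GBM underlying with constant parameters — admits an analytic price: the data contain no early exercise, no discrete tree, no debt structure.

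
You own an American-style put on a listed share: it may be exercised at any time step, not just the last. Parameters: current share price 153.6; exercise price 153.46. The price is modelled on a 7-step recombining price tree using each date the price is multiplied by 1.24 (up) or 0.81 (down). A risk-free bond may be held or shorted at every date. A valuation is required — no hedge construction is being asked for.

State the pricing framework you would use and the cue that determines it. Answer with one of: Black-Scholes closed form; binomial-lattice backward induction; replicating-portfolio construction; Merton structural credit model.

Key observation: the defining feature is the embedded early-exercise option across 7 discrete dates on the spot-153.6 tree; pricing the strike-153.46 put means working backward with an exercise test at every node.

framework: binomial-lattice backward induction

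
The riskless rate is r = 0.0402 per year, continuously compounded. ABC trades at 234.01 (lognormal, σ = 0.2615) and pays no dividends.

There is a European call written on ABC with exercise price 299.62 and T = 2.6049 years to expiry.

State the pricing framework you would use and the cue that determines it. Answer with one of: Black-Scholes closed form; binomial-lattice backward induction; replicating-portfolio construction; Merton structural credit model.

framework: Black-Scholes closed form

Key observation: with ABC following a GBM at constant σ and r, the European call struck at 299.62 prices in closed form — nothing here needs a stepwise model or a balance sheet.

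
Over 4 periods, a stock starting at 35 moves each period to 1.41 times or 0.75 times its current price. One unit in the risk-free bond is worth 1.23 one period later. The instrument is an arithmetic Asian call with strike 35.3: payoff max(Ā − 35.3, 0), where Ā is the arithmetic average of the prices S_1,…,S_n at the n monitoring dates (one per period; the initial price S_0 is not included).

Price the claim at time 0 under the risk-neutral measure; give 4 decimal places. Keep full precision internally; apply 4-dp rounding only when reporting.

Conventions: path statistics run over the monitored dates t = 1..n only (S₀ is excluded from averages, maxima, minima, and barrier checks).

price = 11.3671

Risk-neutral up-probability p* = (R−d)/(u−d) = (1.23−0.75)/(1.41−0.75) = 0.7273; the claim prices as the p*-weighted sum of path payoffs discounted by R^4.
Enumerate all 2^4 = 16 price paths (U = up ×1.41, D = down ×0.75); each path with k up-moves has probability p*^k·(1−p*)^(4−k).
DDDD: Ā=17.9443, payoff=0.0000, prob=0.005532
UDDD: Ā=33.7354, payoff=0.0000, prob=0.014753
DUDD: Ā=27.9604, payoff=0.0000, prob=0.014753
UUDD: Ā=52.5655, payoff=17.2655, prob=0.039342
DDUD: Ā=23.6291, payoff=0.0000, prob=0.014753
UDUD: Ā=44.4227, payoff=9.1227, prob=0.039342
DUUD: Ā=38.6477, payoff=3.3477, prob=0.039342
UUUD: Ā=72.6577, payoff=37.3577, prob=0.104911
DDDU: Ā=20.3807, payoff=0.0000, prob=0.014753
UDDU: Ā=38.3156, payoff=3.0156, prob=0.039342
DUDU: Ā=32.5406, payoff=0.0000, prob=0.039342
UUDU: Ā=61.1764, payoff=25.8764, prob=0.104911
DDUU: Ā=28.2094, payoff=0.0000, prob=0.039342
UDUU: Ā=53.0337, payoff=17.7337, prob=0.104911
DUUU: Ā=47.2587, payoff=11.9587, prob=0.104911
UUUU: Ā=88.8463, payoff=53.5463, prob=0.279762
Price = Σ prob·payoff / R^4 = 26.017728 / 2.288866 = 11.3671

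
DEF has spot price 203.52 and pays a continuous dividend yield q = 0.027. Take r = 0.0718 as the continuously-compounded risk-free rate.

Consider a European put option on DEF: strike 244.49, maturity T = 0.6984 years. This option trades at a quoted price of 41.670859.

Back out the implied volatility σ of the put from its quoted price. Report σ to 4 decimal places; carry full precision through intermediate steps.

At σ = 0.2980 the Black–Scholes value reproduces the quote:
σ√T = 0.298·√0.6984 = 0.249040
d₁ = (ln(S/K) + (r−q+σ²/2)T) / (σ√T) = (ln(203.52/244.49) + (0.0718−0.027+0.298²/2)·0.6984) / 0.249040 = (-0.183410 + 0.062299) / 0.249040 = -0.486314
d₂ = d₁ − σ√T = -0.486314 − 0.249040 = -0.735354
e^{−rT} = 0.951091
e^{−qT} = 0.981320
N(−d₁) = 0.686628,  N(−d₂) = 0.768938
V = K·e^{−rT}·N(−d₂) − S·e^{−qT}·N(−d₁) = 178.802931 − 137.132072 = 41.670859 (the observed quote) — the price is monotone increasing in volatility, hence this σ is the only solution

sigma = 0.2980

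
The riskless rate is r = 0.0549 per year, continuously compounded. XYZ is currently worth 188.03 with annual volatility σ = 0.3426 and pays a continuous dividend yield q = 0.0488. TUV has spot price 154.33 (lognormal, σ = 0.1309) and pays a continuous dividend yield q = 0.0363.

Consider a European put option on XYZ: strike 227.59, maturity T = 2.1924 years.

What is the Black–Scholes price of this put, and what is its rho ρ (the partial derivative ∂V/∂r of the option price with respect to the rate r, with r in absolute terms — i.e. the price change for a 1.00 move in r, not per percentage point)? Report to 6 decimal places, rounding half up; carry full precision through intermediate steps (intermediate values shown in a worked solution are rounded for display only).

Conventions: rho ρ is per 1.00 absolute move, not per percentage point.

price = 55.725757
ρ = -321.601875

σ√T = 0.3426·√2.1924 = 0.507279
d₁ = (ln(S/K) + (r−q+σ²/2)T) / (σ√T) = (ln(188.03/227.59) + (0.0549−0.0488+0.3426²/2)·2.1924) / 0.507279 = (-0.190944 + 0.142040) / 0.507279 = -0.096405
d₂ = d₁ − σ√T = -0.096405 − 0.507279 = -0.603685
e^{−rT} = 0.886599
e^{−qT} = 0.898535
N(−d₁) = 0.538401,  N(−d₂) = 0.726973
Put price V = K·e^{−rT}·N(−d₂) − S·e^{−qT}·N(−d₁) = 146.689416 − 90.963659 = 55.725757
ρ = −K·T·e^{−rT}·N(−d₂) = -321.601875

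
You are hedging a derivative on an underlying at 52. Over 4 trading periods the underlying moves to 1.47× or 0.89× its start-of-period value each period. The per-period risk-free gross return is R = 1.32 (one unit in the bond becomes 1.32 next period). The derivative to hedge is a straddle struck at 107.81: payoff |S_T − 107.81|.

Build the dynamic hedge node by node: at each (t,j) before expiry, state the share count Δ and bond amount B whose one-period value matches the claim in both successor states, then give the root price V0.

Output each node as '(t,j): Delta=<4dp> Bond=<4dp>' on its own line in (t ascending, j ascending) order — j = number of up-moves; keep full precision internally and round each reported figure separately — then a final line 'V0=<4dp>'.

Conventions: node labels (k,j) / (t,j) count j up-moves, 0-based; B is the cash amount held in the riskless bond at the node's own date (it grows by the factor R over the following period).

(0,0): Delta=0.6076 Bond=-10.3283
(1,0): Delta=-0.0787 Bond=18.1250
(1,1): Delta=0.7525 Bond=-24.7119
(2,0): Delta=-1.0000 Bond=61.8744
(2,1): Delta=0.1159 Bond=10.6868
(2,2): Delta=0.8869 Bond=-47.7266
(3,0): Delta=-1.0000 Bond=81.6742
(3,1): Delta=-1.0000 Bond=81.6742
(3,2): Delta=0.3516 Bond=-9.4635
(3,3): Delta=1.0000 Bond=-81.6742
V0=21.2652

Arbitrage-free pricing uses the up-move probability p* = (R−d)/(u−d) = 0.7414, discounting each step at R = 1.32.
Payoffs at expiry: V(4,0)=75.1840, V(4,1)=53.9222, V(4,2)=18.8043, V(4,3)=39.1995, V(4,4)=135.0034
(3,0): S=36.6584. Δ = (V_up−V_dn)/(S_up−S_dn) = (53.9222−75.1840)/(53.8878−32.6260) = -1.0000. V = [p*·53.9222 + (1−p*)·75.1840]/1.32 = 45.0159. B = V − Δ·S = 81.6742.
(3,1): S=60.5481. Δ = (V_up−V_dn)/(S_up−S_dn) = (18.8043−53.9222)/(89.0057−53.8878) = -1.0000. V = [p*·18.8043 + (1−p*)·53.9222]/1.32 = 21.1261. B = V − Δ·S = 81.6742.
(3,2): S=100.0065. Δ = (V_up−V_dn)/(S_up−S_dn) = (39.1995−18.8043)/(147.0095−89.0057) = 0.3516. V = [p*·39.1995 + (1−p*)·18.8043]/1.32 = 25.7006. B = V − Δ·S = -9.4635.
(3,3): S=165.1792. Δ = (V_up−V_dn)/(S_up−S_dn) = (135.0034−39.1995)/(242.8134−147.0095) = 1.0000. V = [p*·135.0034 + (1−p*)·39.1995]/1.32 = 83.5050. B = V − Δ·S = -81.6742.
(2,0): S=41.1892. Δ = (V_up−V_dn)/(S_up−S_dn) = (21.1261−45.0159)/(60.5481−36.6584) = -1.0000. V = [p*·21.1261 + (1−p*)·45.0159]/1.32 = 20.6852. B = V − Δ·S = 61.8744.
(2,1): S=68.0316. Δ = (V_up−V_dn)/(S_up−S_dn) = (25.7006−21.1261)/(100.0065−60.5481) = 0.1159. V = [p*·25.7006 + (1−p*)·21.1261]/1.32 = 18.5739. B = V − Δ·S = 10.6868.
(2,2): S=112.3668. Δ = (V_up−V_dn)/(S_up−S_dn) = (83.5050−25.7006)/(165.1792−100.0065) = 0.8869. V = [p*·83.5050 + (1−p*)·25.7006]/1.32 = 51.9360. B = V − Δ·S = -47.7266.
(1,0): S=46.2800. Δ = (V_up−V_dn)/(S_up−S_dn) = (18.5739−20.6852)/(68.0316−41.1892) = -0.0787. V = [p*·18.5739 + (1−p*)·20.6852]/1.32 = 14.4848. B = V − Δ·S = 18.1250.
(1,1): S=76.4400. Δ = (V_up−V_dn)/(S_up−S_dn) = (51.9360−18.5739)/(112.3668−68.0316) = 0.7525. V = [p*·51.9360 + (1−p*)·18.5739]/1.32 = 32.8090. B = V − Δ·S = -24.7119.
(0,0): S=52.0000. Δ = (V_up−V_dn)/(S_up−S_dn) = (32.8090−14.4848)/(76.4400−46.2800) = 0.6076. V = [p*·32.8090 + (1−p*)·14.4848]/1.32 = 21.2652. B = V − Δ·S = -10.3283.
As a check, the time-0 holding Δ(0,0)·S0 + B(0,0) comes to 21.2652 — exactly V0.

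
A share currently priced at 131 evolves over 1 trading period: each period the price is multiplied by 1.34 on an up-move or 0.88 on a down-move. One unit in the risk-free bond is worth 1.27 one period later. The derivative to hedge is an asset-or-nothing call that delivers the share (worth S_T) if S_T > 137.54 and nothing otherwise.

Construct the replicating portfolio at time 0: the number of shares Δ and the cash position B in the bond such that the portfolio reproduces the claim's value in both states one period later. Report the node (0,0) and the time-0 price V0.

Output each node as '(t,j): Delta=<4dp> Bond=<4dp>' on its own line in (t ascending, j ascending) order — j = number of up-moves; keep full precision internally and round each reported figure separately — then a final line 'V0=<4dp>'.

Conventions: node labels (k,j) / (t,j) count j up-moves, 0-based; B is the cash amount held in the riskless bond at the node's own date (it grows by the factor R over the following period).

(0,0): Delta=2.9130 Bond=-264.4218
V0=117.1869

Under the risk-neutral measure, an up-move has probability p* = (R−d)/(u−d) = 0.8478 and values discount at R = 1.27.
Expiry values: V(1,0)=0.0000, V(1,1)=175.5400
(0,0): S=131.0000. Δ = (V_up−V_dn)/(S_up−S_dn) = (175.5400−0.0000)/(175.5400−115.2800) = 2.9130. V = [p*·175.5400 + (1−p*)·0.0000]/1.27 = 117.1869. B = V − Δ·S = -264.4218.
Check: Δ(0,0)·S0 + B(0,0) = 117.1869 = V0.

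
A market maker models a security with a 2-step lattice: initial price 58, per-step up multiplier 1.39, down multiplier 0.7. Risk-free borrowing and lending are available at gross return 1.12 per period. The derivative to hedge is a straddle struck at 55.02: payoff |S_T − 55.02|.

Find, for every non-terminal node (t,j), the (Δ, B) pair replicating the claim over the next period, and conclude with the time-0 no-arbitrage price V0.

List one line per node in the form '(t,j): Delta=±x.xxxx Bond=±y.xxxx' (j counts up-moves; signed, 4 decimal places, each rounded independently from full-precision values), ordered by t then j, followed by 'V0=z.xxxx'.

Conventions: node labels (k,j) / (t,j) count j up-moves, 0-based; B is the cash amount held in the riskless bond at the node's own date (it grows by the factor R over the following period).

(0,0): Delta=0.5356 Bond=-10.4301
(1,0): Delta=-0.8991 Bond=46.5634
(1,1): Delta=1.0000 Bond=-49.1250
V0=20.6323

The replicating-portfolio and risk-neutral prices coincide; use p* = (1.12−0.7)/(1.39−0.7) = 0.6087 for the latter.
At maturity the claim pays: V(2,0)=26.6000, V(2,1)=1.4140, V(2,2)=57.0418
(1,0): S=40.6000. Δ = (V_up−V_dn)/(S_up−S_dn) = (1.4140−26.6000)/(56.4340−28.4200) = -0.8991. V = [p*·1.4140 + (1−p*)·26.6000]/1.12 = 10.0620. B = V − Δ·S = 46.5634.
(1,1): S=80.6200. Δ = (V_up−V_dn)/(S_up−S_dn) = (57.0418−1.4140)/(112.0618−56.4340) = 1.0000. V = [p*·57.0418 + (1−p*)·1.4140]/1.12 = 31.4950. B = V − Δ·S = -49.1250.
(0,0): S=58.0000. Δ = (V_up−V_dn)/(S_up−S_dn) = (31.4950−10.0620)/(80.6200−40.6000) = 0.5356. V = [p*·31.4950 + (1−p*)·10.0620]/1.12 = 20.6323. B = V − Δ·S = -10.4301.
Sanity check at the root: Δ(0,0)·S0 + B(0,0) reproduces V0 = 20.6323.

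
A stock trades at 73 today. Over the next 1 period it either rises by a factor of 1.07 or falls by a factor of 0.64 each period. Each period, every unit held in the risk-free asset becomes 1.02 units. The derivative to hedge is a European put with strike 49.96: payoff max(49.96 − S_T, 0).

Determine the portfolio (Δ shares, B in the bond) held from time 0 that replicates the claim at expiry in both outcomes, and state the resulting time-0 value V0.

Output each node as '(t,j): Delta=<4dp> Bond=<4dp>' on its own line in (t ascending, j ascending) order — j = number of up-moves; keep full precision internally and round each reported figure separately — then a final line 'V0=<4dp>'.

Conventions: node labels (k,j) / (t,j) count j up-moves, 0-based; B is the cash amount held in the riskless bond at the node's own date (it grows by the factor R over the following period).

Risk-neutral probability p* = (R−d)/(u−d) = (1.02−0.64)/(1.07−0.64) = 0.8837.
Payoffs at expiry: V(1,0)=3.2400, V(1,1)=0.0000
(0,0): S=73.0000. Δ = (V_up−V_dn)/(S_up−S_dn) = (0.0000−3.2400)/(78.1100−46.7200) = -0.1032. V = [p*·0.0000 + (1−p*)·3.2400]/1.02 = 0.3694. B = V − Δ·S = 7.9042.
Check: Δ(0,0)·S0 + B(0,0) = 0.3694 = V0.

(0,0): Delta=-0.1032 Bond=7.9042
V0=0.3694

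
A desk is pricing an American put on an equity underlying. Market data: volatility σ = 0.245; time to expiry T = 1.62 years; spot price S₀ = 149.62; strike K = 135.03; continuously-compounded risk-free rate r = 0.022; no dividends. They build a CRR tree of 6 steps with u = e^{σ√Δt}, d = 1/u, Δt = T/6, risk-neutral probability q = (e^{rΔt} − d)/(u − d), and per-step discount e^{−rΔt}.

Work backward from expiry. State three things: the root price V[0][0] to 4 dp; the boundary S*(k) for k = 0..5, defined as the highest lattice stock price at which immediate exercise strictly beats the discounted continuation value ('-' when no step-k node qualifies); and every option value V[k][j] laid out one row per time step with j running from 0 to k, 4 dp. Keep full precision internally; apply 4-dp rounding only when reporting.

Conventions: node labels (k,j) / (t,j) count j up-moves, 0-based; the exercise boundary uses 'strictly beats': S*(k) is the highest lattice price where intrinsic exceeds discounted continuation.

Δt=0.27000, u=1.13576, d=0.88046, q=0.49155, disc=e^(-rΔt)=0.99408
k=6 terminal: V=max(K-S,0) → 65.3255 45.1140 19.0419 0.0000 0.0000 0.0000 0.0000
k=5: j=0 S=79.1678 intr=55.8622 cont=55.0625 V=55.8622[EX]; j=1 S=102.1234 intr=32.9066 cont=32.1069 V=32.9066[EX]; j=2 S=131.7351 intr=3.2949 cont=9.6245 V=9.6245[hold]; j=3 S=169.9330 intr=0.0000 cont=0.0000 V=0.0000[hold]; j=4 S=219.2069 intr=0.0000 cont=0.0000 V=0.0000[hold]; j=5 S=282.7682 intr=0.0000 cont=0.0000 V=0.0000[hold]  S*(5)=102.1234
k=4: j=0 S=89.9160 intr=45.1140 cont=44.3143 V=45.1140[EX]; j=1 S=115.9881 intr=19.0419 cont=21.3351 V=21.3351[hold]; j=2 S=149.6200 intr=0.0000 cont=4.8646 V=4.8646[hold]; j=3 S=193.0039 intr=0.0000 cont=0.0000 V=0.0000[hold]; j=4 S=248.9673 intr=0.0000 cont=0.0000 V=0.0000[hold]  S*(4)=89.9160
k=3: j=0 S=102.1234 intr=32.9066 cont=33.2275 V=33.2275[hold]; j=1 S=131.7351 intr=3.2949 cont=13.1606 V=13.1606[hold]; j=2 S=169.9330 intr=0.0000 cont=2.4587 V=2.4587[hold]; j=3 S=219.2069 intr=0.0000 cont=0.0000 V=0.0000[hold]  S*(3)=-
k=2: j=0 S=115.9881 intr=19.0419 cont=23.2252 V=23.2252[hold]; j=1 S=149.6200 intr=0.0000 cont=7.8533 V=7.8533[hold]; j=2 S=193.0039 intr=0.0000 cont=1.2427 V=1.2427[hold]  S*(2)=-
k=1: j=0 S=131.7351 intr=3.2949 cont=15.5763 V=15.5763[hold]; j=1 S=169.9330 intr=0.0000 cont=4.5766 V=4.5766[hold]  S*(1)=-
k=0: j=0 S=149.6200 intr=0.0000 cont=10.1091 V=10.1091[hold]  S*(0)=-

price = 10.1091
boundary = - - - - 89.9160 102.1234
tree:
10.1091
15.5763 4.5766
23.2252 7.8533 1.2427
33.2275 13.1606 2.4587 0.0000
45.1140 21.3351 4.8646 0.0000 0.0000
55.8622 32.9066 9.6245 0.0000 0.0000 0.0000
65.3255 45.1140 19.0419 0.0000 0.0000 0.0000 0.0000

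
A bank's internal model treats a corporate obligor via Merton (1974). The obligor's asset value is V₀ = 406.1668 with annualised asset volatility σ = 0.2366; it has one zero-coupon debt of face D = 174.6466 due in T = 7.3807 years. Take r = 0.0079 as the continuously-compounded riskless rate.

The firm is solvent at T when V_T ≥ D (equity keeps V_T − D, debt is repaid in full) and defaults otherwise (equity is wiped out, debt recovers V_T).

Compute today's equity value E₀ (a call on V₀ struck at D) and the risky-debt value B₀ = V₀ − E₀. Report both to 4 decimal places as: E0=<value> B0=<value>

E0=247.2422 B0=158.9246

Apply the equity-as-call identities (strike 174.6466, horizon 7.3807 years):
d₁ = [ln(V₀/D) + (r + σ²/2)T] / (σ√T)
   = [ln(406.1668/174.6466) + (0.0079 + 0.5·0.2366²)·7.3807] / (0.2366·√7.3807)
   = [0.843999 + 0.264892] / 0.642782 = 1.725144
d₂ = d₁ − σ√T = 1.725144 − 0.642782 = 1.082362
N(d₁) = 0.957749,  N(d₂) = 0.860454,  e^(−rT) = 0.943360
E₀ = V₀·N(d₁) − D·e^(−rT)·N(d₂)
   = 406.1668·0.957749 − 174.6466·0.943360·0.860454 = 247.242171
B₀ = V₀ − E₀ = 406.1668 − 247.242171 = 158.924629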